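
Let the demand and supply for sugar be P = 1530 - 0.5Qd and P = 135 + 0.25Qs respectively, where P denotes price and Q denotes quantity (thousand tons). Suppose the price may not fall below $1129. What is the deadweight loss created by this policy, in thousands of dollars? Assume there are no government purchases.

Rearranging demand gives Qd = 3060 - 2P; rearranging supply gives Qs = 4P - 540. In a free market, 3060 - 2P = 4P - 540 gives the equilibrium P* = 600, Q* = 1860.
The floor of 1129 is above the equilibrium price 600, so it binds.
At P = 1129: Qd = 3060 - 2·1129 = 802 and Qs = 4·1129 - 540 = 3976.
Quantity traded falls to 802. At Q = 802 the demand price is (3060 - 802)/2 = 1129 and the supply price is (540 + 802)/4 = 335.5.
Deadweight loss = ½ · (1129 - 335.5) · (1860 - 802) = ½ · 793.5 · 1058 = 419761.5.

419761.5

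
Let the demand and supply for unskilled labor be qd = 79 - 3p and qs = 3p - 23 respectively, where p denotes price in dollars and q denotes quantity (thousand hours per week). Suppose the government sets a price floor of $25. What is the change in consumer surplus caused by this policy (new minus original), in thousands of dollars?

-128

Without the control the market clears where 79 - 3p = 3p - 23, i.e. p* = 17 and q* = 28.
Since 25 > 17, the floor is binding.
At p = 25: qd = 79 - 3·25 = 4 and qs = 3·25 - 23 = 52.
Consumer surplus without the control is ½ · (79/3 - 17) · 28 = 392/3.
With the floor, consumers buy 4 units at 25, so CS = ½ · (79/3 - 25) · 4 = 8/3.
Change in consumer surplus = 8/3 - 392/3 = -128.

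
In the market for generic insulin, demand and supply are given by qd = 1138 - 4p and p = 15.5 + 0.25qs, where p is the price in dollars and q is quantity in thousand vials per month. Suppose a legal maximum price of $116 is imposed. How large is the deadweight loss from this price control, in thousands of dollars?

Rearranging supply gives qs = 4p - 62. Without the control the market clears where 1138 - 4p = 4p - 62, i.e. p* = 150 and q* = 538.
Since 116 < 150, the ceiling is binding.
At p = 116: qd = 1138 - 4·116 = 674 and qs = 4·116 - 62 = 402.
Quantity traded falls to 402. At q = 402 the demand price is (1138 - 402)/4 = 184 and the supply price is (62 + 402)/4 = 116.
Deadweight loss = ½ · (184 - 116) · (538 - 402) = ½ · 68 · 136 = 4624.

4624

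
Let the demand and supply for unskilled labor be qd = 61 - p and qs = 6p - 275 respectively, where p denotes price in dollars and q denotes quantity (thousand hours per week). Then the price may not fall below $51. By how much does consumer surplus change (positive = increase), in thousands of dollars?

-34.5

Setting quantity demanded equal to quantity supplied, 61 - p = 6p - 275, gives p* = 48 and q* = 13.
The floor of 51 is above the equilibrium price 48, so it binds.
At p = 51: qd = 61 - 51 = 10 and qs = 6·51 - 275 = 31.
Consumer surplus without the control is ½ · (61 - 48) · 13 = 84.5.
With the floor, consumers buy 10 units at 51, so CS = ½ · (61 - 51) · 10 = 50.
Change in consumer surplus = 50 - 84.5 = -34.5.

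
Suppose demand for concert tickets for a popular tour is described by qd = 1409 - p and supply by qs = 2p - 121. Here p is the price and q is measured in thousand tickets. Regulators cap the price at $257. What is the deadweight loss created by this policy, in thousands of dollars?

Equilibrium: 1409 - p = 2p - 121, so 1530 = 3p and p* = 510, q* = 899.
Since 257 < 510, the ceiling is binding.
At p = 257: qd = 1409 - 257 = 1152 and qs = 2·257 - 121 = 393.
Quantity traded falls to 393. At q = 393 the demand price is 1409 - 393 = 1016 and the supply price is (121 + 393)/2 = 257.
Deadweight loss = ½ · (1016 - 257) · (899 - 393) = ½ · 759 · 506 = 192027.

192027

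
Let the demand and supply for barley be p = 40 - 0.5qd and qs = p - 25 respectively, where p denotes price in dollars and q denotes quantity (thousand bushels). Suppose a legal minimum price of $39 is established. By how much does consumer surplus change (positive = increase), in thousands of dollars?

Rearranging demand gives qd = 80 - 2p. In a free market, 80 - 2p = p - 25 gives the equilibrium p* = 35, q* = 10.
Since 39 > 35, the floor is binding.
At p = 39: qd = 80 - 2·39 = 2 and qs = 39 - 25 = 14.
Consumer surplus without the control is ½ · (40 - 35) · 10 = 25.
With the floor, consumers buy 2 units at 39, so CS = ½ · (40 - 39) · 2 = 1.
Change in consumer surplus = 1 - 25 = -24.

-24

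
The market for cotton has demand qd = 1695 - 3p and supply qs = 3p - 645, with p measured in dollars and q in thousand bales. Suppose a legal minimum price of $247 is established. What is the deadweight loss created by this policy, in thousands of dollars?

Equilibrium: 1695 - 3p = 3p - 645, so 2340 = 6p and p* = 390, q* = 525.
The floor of 247 is below the equilibrium price 390, so it is not binding; the market clears at p* = 390, q* = 525.
Since the control does not bind, no trades are prevented and deadweight loss is zero.

0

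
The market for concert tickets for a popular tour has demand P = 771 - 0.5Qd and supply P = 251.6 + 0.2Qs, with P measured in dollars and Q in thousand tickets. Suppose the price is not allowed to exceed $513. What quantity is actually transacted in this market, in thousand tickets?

Rearranging demand gives Qd = 1542 - 2P; rearranging supply gives Qs = 5P - 1258. In a free market, 1542 - 2P = 5P - 1258 gives the equilibrium P* = 400, Q* = 742.
Since 513 is above P* = 400, the ceiling does not bind and the free-market outcome prevails.

742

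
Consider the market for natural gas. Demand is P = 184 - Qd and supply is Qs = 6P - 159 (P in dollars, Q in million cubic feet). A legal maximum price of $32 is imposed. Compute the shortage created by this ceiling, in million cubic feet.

Rearranging demand gives Qd = 184 - P. In a free market, 184 - P = 6P - 159 gives the equilibrium P* = 49, Q* = 135.
Since 32 < 49, the ceiling is binding.
At P = 32: Qd = 184 - 32 = 152 and Qs = 6·32 - 159 = 33.
Shortage = Qd - Qs = 152 - 33 = 119.

119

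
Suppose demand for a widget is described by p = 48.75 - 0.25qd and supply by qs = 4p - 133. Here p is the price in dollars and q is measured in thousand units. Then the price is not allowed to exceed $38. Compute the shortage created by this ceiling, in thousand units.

Rearranging demand gives qd = 195 - 4p. Without the control the market clears where 195 - 4p = 4p - 133, i.e. p* = 41 and q* = 31.
The ceiling of 38 is below the equilibrium price 41, so it binds.
At p = 38: qd = 195 - 4·38 = 43 and qs = 4·38 - 133 = 19.
Shortage = qd - qs = 43 - 19 = 24.

24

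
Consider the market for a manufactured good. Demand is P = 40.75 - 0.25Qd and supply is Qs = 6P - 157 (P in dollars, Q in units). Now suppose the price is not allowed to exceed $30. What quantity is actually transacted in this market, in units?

23

Rearranging demand gives Qd = 163 - 4P. In a free market, 163 - 4P = 6P - 157 gives the equilibrium P* = 32, Q* = 35.
Since 30 < 32, the ceiling is binding.
At P = 30: Qd = 163 - 4·30 = 43 and Qs = 6·30 - 157 = 23.
The quantity actually transacted is the short side, supply: 23.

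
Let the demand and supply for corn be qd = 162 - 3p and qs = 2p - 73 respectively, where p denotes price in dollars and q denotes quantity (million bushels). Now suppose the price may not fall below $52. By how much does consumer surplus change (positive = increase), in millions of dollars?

In a free market, 162 - 3p = 2p - 73 gives the equilibrium p* = 47, q* = 21.
Since 52 > 47, the floor is binding.
At p = 52: qd = 162 - 3·52 = 6 and qs = 2·52 - 73 = 31.
Consumer surplus without the control is ½ · (54 - 47) · 21 = 73.5.
With the floor, consumers buy 6 units at 52, so CS = ½ · (54 - 52) · 6 = 6.
Change in consumer surplus = 6 - 73.5 = -67.5.

-67.5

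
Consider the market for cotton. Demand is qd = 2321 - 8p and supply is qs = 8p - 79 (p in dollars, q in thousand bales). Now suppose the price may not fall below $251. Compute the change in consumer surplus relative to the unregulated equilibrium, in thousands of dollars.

In a free market, 2321 - 8p = 8p - 79 gives the equilibrium p* = 150, q* = 1121.
Since 251 > 150, the floor is binding.
At p = 251: qd = 2321 - 8·251 = 313 and qs = 8·251 - 79 = 1929.
Consumer surplus without the control is ½ · (290.125 - 150) · 1121 = 78540.0625.
With the floor, consumers buy 313 units at 251, so CS = ½ · (290.125 - 251) · 313 = 6123.0625.
Change in consumer surplus = 6123.0625 - 78540.0625 = -72417.

-72417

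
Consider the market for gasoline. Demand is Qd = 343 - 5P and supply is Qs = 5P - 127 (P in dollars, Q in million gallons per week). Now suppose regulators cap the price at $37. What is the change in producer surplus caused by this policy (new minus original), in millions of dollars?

Equilibrium: 343 - 5P = 5P - 127, so 470 = 10P and P* = 47, Q* = 108.
Because the ceiling (37) lies below the market-clearing price, it is binding.
At P = 37: Qd = 343 - 5·37 = 158 and Qs = 5·37 - 127 = 58.
Producer surplus without the control is ½ · (47 - 25.4) · 108 = 1166.4.
With the ceiling, producers sell 58 units at 37, so PS = ½ · (37 - 25.4) · 58 = 336.4.
Change in producer surplus = 336.4 - 1166.4 = -830.

-830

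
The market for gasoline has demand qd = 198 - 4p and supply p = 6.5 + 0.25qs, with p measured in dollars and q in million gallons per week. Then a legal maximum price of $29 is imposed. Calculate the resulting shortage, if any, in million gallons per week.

Rearranging supply gives qs = 4p - 26. Without the control the market clears where 198 - 4p = 4p - 26, i.e. p* = 28 and q* = 86.
The ceiling of 29 is above the equilibrium price 28, so it is not binding; the market clears at p* = 28, q* = 86.
Since the control does not bind, there is no shortage.

0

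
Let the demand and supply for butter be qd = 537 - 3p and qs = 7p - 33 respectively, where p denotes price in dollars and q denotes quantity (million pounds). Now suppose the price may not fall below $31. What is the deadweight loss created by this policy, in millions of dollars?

Without the control the market clears where 537 - 3p = 7p - 33, i.e. p* = 57 and q* = 366.
Since 31 is below p* = 57, the floor does not bind and the free-market outcome prevails.
Since the control does not bind, no trades are prevented and deadweight loss is zero.

0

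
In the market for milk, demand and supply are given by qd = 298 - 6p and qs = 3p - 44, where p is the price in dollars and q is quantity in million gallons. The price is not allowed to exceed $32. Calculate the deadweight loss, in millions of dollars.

In a free market, 298 - 6p = 3p - 44 gives the equilibrium p* = 38, q* = 70.
The ceiling of 32 is below the equilibrium price 38, so it binds.
At p = 32: qd = 298 - 6·32 = 106 and qs = 3·32 - 44 = 52.
Quantity traded falls to 52. At q = 52 the demand price is (298 - 52)/6 = 41 and the supply price is (44 + 52)/3 = 32.
Deadweight loss = ½ · (41 - 32) · (70 - 52) = ½ · 9 · 18 = 81.

81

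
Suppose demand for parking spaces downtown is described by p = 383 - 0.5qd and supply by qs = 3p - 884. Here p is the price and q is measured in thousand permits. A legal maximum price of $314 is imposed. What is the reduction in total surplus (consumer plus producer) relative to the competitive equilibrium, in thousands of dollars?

Rearranging demand gives qd = 766 - 2p. Setting quantity demanded equal to quantity supplied, 766 - 2p = 3p - 884, gives p* = 330 and q* = 106.
Since 314 < 330, the ceiling is binding.
At p = 314: qd = 766 - 2·314 = 138 and qs = 3·314 - 884 = 58.
Quantity traded falls to 58. At q = 58 the demand price is (766 - 58)/2 = 354 and the supply price is (884 + 58)/3 = 314.
Deadweight loss = ½ · (354 - 314) · (106 - 58) = ½ · 40 · 48 = 960.

960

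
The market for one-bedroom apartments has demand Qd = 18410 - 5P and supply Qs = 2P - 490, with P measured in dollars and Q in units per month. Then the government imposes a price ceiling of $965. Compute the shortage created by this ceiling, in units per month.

In a free market, 18410 - 5P = 2P - 490 gives the equilibrium P* = 2700, Q* = 4910.
Because the ceiling (965) lies below the market-clearing price, it is binding.
At P = 965: Qd = 18410 - 5·965 = 13585 and Qs = 2·965 - 490 = 1440.
Shortage = Qd - Qs = 13585 - 1440 = 12145.

12145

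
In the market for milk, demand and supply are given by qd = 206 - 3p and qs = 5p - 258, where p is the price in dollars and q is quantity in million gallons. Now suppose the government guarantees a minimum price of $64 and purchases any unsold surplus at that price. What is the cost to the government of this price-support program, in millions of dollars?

Equilibrium: 206 - 3p = 5p - 258, so 464 = 8p and p* = 58, q* = 32.
Since 64 > 58, the floor is binding.
At p = 64: qd = 206 - 3·64 = 14 and qs = 5·64 - 258 = 62.
Surplus = qs - qd = 48.
Government expenditure = surplus × support price = 48 × 64 = 3072.

3072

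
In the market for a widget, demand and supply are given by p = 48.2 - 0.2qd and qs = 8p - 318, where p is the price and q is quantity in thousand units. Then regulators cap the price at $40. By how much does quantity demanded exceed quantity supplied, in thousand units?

Rearranging demand gives qd = 241 - 5p. Equilibrium: 241 - 5p = 8p - 318, so 559 = 13p and p* = 43, q* = 26.
Since 40 < 43, the ceiling is binding.
At p = 40: qd = 241 - 5·40 = 41 and qs = 8·40 - 318 = 2.
Shortage = qd - qs = 41 - 2 = 39.

39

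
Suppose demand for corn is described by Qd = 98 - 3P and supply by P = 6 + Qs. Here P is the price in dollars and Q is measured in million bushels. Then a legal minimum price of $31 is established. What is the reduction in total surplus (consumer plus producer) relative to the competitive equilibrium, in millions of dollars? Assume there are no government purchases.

Rearranging supply gives Qs = P - 6. Without the control the market clears where 98 - 3P = P - 6, i.e. P* = 26 and Q* = 20.
Because the floor (31) lies above the market-clearing price, it is binding.
At P = 31: Qd = 98 - 3·31 = 5 and Qs = 31 - 6 = 25.
Quantity traded falls to 5. At Q = 5 the demand price is (98 - 5)/3 = 31 and the supply price is 6 + 5 = 11.
Deadweight loss = ½ · (31 - 11) · (20 - 5) = ½ · 20 · 15 = 150.

150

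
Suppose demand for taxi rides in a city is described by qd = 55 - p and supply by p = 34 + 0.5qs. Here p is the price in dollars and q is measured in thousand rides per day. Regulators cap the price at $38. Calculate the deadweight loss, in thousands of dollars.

Rearranging supply gives qs = 2p - 68. Without the control the market clears where 55 - p = 2p - 68, i.e. p* = 41 and q* = 14.
Since 38 < 41, the ceiling is binding.
At p = 38: qd = 55 - 38 = 17 and qs = 2·38 - 68 = 8.
Quantity traded falls to 8. At q = 8 the demand price is 55 - 8 = 47 and the supply price is (68 + 8)/2 = 38.
Deadweight loss = ½ · (47 - 38) · (14 - 8) = ½ · 9 · 6 = 27.

27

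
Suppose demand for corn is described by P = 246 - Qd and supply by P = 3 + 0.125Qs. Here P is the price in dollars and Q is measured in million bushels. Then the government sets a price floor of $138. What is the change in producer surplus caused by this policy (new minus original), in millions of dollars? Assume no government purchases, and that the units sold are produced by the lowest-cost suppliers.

Rearranging demand gives Qd = 246 - P; rearranging supply gives Qs = 8P - 24. Equilibrium: 246 - P = 8P - 24, so 270 = 9P and P* = 30, Q* = 216.
The floor of 138 is above the equilibrium price 30, so it binds.
At P = 138: Qd = 246 - 138 = 108 and Qs = 8·138 - 24 = 1080.
Producer surplus without the control is ½ · (30 - 3) · 216 = 2916.
With the floor, 108 units are sold at 138. The supply price at Q = 108 is 16.5, so PS = ½ · [(138 - 3) + (138 - 16.5)] · 108 = 13851.
Change in producer surplus = 13851 - 2916 = 10935.

10935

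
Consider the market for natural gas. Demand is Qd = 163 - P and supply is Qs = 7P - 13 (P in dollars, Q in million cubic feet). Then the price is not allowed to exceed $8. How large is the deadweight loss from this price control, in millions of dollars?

5488

Equilibrium: 163 - P = 7P - 13, so 176 = 8P and P* = 22, Q* = 141.
Since 8 < 22, the ceiling is binding.
At P = 8: Qd = 163 - 8 = 155 and Qs = 7·8 - 13 = 43.
Quantity traded falls to 43. At Q = 43 the demand price is 163 - 43 = 120 and the supply price is (13 + 43)/7 = 8.
Deadweight loss = ½ · (120 - 8) · (141 - 43) = ½ · 112 · 98 = 5488.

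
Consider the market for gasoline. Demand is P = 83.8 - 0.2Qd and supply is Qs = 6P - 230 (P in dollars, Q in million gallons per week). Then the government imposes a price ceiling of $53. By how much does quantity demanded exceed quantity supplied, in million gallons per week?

66

Rearranging demand gives Qd = 419 - 5P. Without the control the market clears where 419 - 5P = 6P - 230, i.e. P* = 59 and Q* = 124.
Because the ceiling (53) lies below the market-clearing price, it is binding.
At P = 53: Qd = 419 - 5·53 = 154 and Qs = 6·53 - 230 = 88.
Shortage = Qd - Qs = 154 - 88 = 66.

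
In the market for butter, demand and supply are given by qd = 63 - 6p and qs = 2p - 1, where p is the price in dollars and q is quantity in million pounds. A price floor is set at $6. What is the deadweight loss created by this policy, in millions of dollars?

Setting quantity demanded equal to quantity supplied, 63 - 6p = 2p - 1, gives p* = 8 and q* = 15.
Since 6 is below p* = 8, the floor does not bind and the free-market outcome prevails.
Since the control does not bind, no trades are prevented and deadweight loss is zero.

0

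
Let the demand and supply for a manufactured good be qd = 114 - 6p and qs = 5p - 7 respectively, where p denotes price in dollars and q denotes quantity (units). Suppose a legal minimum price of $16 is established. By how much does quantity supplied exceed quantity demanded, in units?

Without the control the market clears where 114 - 6p = 5p - 7, i.e. p* = 11 and q* = 48.
Because the floor (16) lies above the market-clearing price, it is binding.
At p = 16: qd = 114 - 6·16 = 18 and qs = 5·16 - 7 = 73.
Surplus = qs - qd = 73 - 18 = 55.

55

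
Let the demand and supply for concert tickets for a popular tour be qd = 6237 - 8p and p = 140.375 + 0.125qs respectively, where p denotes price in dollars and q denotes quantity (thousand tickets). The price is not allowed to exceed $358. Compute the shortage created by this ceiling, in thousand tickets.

Rearranging supply gives qs = 8p - 1123. Equilibrium: 6237 - 8p = 8p - 1123, so 7360 = 16p and p* = 460, q* = 2557.
Because the ceiling (358) lies below the market-clearing price, it is binding.
At p = 358: qd = 6237 - 8·358 = 3373 and qs = 8·358 - 1123 = 1741.
Shortage = qd - qs = 3373 - 1741 = 1632.

1632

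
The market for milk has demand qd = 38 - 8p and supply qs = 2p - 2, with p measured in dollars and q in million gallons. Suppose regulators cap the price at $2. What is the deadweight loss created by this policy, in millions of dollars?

5

Setting quantity demanded equal to quantity supplied, 38 - 8p = 2p - 2, gives p* = 4 and q* = 6.
The ceiling of 2 is below the equilibrium price 4, so it binds.
At p = 2: qd = 38 - 8·2 = 22 and qs = 2·2 - 2 = 2.
Quantity traded falls to 2. At q = 2 the demand price is (38 - 2)/8 = 4.5 and the supply price is (2 + 2)/2 = 2.
Deadweight loss = ½ · (4.5 - 2) · (6 - 2) = ½ · 2.5 · 4 = 5.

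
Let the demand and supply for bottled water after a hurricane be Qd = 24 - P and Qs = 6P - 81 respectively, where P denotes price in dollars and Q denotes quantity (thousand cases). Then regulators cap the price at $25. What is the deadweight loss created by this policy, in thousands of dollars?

In a free market, 24 - P = 6P - 81 gives the equilibrium P* = 15, Q* = 9.
The ceiling of 25 is above the equilibrium price 15, so it is not binding; the market clears at P* = 15, Q* = 9.
Since the control does not bind, no trades are prevented and deadweight loss is zero.

0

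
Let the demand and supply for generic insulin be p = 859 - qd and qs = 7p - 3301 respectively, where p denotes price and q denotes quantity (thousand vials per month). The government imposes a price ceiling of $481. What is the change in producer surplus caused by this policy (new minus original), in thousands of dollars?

Rearranging demand gives qd = 859 - p. Without the control the market clears where 859 - p = 7p - 3301, i.e. p* = 520 and q* = 339.
Since 481 < 520, the ceiling is binding.
At p = 481: qd = 859 - 481 = 378 and qs = 7·481 - 3301 = 66.
Producer surplus without the control is ½ · (520 - 3301/7) · 339 = 114921/14.
With the ceiling, producers sell 66 units at 481, so PS = ½ · (481 - 3301/7) · 66 = 2178/7.
Change in producer surplus = 2178/7 - 114921/14 = -7897.5.

-7897.5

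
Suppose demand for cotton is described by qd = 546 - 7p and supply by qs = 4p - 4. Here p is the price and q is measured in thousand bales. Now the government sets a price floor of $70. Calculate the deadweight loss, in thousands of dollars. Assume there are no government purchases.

3850

In a free market, 546 - 7p = 4p - 4 gives the equilibrium p* = 50, q* = 196.
Since 70 > 50, the floor is binding.
At p = 70: qd = 546 - 7·70 = 56 and qs = 4·70 - 4 = 276.
Quantity traded falls to 56. At q = 56 the demand price is (546 - 56)/7 = 70 and the supply price is (4 + 56)/4 = 15.
Deadweight loss = ½ · (70 - 15) · (196 - 56) = ½ · 55 · 140 = 3850.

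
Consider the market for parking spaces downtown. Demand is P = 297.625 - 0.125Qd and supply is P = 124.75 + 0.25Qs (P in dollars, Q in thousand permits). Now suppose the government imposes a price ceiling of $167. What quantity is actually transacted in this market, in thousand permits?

Rearranging demand gives Qd = 2381 - 8P; rearranging supply gives Qs = 4P - 499. Equilibrium: 2381 - 8P = 4P - 499, so 2880 = 12P and P* = 240, Q* = 461.
Because the ceiling (167) lies below the market-clearing price, it is binding.
At P = 167: Qd = 2381 - 8·167 = 1045 and Qs = 4·167 - 499 = 169.
The quantity actually transacted is the short side, supply: 169.

169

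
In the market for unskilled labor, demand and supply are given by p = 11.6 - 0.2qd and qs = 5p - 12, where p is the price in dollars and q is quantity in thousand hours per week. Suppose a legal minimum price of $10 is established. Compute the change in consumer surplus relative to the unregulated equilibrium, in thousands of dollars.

-46.5

Rearranging demand gives qd = 58 - 5p. In a free market, 58 - 5p = 5p - 12 gives the equilibrium p* = 7, q* = 23.
Because the floor (10) lies above the market-clearing price, it is binding.
At p = 10: qd = 58 - 5·10 = 8 and qs = 5·10 - 12 = 38.
Consumer surplus without the control is ½ · (11.6 - 7) · 23 = 52.9.
With the floor, consumers buy 8 units at 10, so CS = ½ · (11.6 - 10) · 8 = 6.4.
Change in consumer surplus = 6.4 - 52.9 = -46.5.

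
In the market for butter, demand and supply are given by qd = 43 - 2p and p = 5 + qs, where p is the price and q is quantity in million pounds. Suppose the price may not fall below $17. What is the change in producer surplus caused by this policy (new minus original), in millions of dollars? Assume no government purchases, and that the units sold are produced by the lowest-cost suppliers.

Rearranging supply gives qs = p - 5. Equilibrium: 43 - 2p = p - 5, so 48 = 3p and p* = 16, q* = 11.
Since 17 > 16, the floor is binding.
At p = 17: qd = 43 - 2·17 = 9 and qs = 17 - 5 = 12.
Producer surplus without the control is ½ · (16 - 5) · 11 = 60.5.
With the floor, 9 units are sold at 17. The supply price at q = 9 is 14, so PS = ½ · [(17 - 5) + (17 - 14)] · 9 = 67.5.
Change in producer surplus = 67.5 - 60.5 = 7.

7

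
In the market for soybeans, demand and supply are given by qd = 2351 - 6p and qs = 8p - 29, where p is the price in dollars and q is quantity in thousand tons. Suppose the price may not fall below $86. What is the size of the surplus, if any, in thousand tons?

0

In a free market, 2351 - 6p = 8p - 29 gives the equilibrium p* = 170, q* = 1331.
The floor of 86 is below the equilibrium price 170, so it is not binding; the market clears at p* = 170, q* = 1331.
Since the control does not bind, there is no surplus.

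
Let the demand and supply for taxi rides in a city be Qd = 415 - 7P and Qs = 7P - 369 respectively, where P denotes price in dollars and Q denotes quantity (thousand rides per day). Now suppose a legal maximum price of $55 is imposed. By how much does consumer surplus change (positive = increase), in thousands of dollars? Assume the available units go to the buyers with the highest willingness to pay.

Equilibrium: 415 - 7P = 7P - 369, so 784 = 14P and P* = 56, Q* = 23.
The ceiling of 55 is below the equilibrium price 56, so it binds.
At P = 55: Qd = 415 - 7·55 = 30 and Qs = 7·55 - 369 = 16.
Consumer surplus without the control is ½ · (415/7 - 56) · 23 = 529/14.
With the ceiling, 16 units are sold at 55 (assume they go to the highest-value buyers). The demand price at Q = 16 is 57, so CS = ½ · [(415/7 - 55) + (57 - 55)] · 16 = 352/7.
Change in consumer surplus = 352/7 - 529/14 = 12.5.

12.5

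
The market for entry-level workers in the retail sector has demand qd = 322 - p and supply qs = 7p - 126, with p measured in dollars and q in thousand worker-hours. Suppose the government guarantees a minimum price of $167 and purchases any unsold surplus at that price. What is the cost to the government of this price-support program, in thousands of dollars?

Setting quantity demanded equal to quantity supplied, 322 - p = 7p - 126, gives p* = 56 and q* = 266.
Because the floor (167) lies above the market-clearing price, it is binding.
At p = 167: qd = 322 - 167 = 155 and qs = 7·167 - 126 = 1043.
Surplus = qs - qd = 888.
Government expenditure = surplus × support price = 888 × 167 = 148296.

148296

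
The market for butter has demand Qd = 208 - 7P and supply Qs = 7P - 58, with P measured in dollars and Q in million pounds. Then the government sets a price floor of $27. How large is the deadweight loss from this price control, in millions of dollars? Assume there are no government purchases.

Setting quantity demanded equal to quantity supplied, 208 - 7P = 7P - 58, gives P* = 19 and Q* = 75.
The floor of 27 is above the equilibrium price 19, so it binds.
At P = 27: Qd = 208 - 7·27 = 19 and Qs = 7·27 - 58 = 131.
Quantity traded falls to 19. At Q = 19 the demand price is (208 - 19)/7 = 27 and the supply price is (58 + 19)/7 = 11.
Deadweight loss = ½ · (27 - 11) · (75 - 19) = ½ · 16 · 56 = 448.

448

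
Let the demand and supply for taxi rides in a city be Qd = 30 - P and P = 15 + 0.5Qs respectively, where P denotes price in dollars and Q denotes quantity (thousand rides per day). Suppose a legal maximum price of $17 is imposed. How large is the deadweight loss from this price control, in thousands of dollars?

Rearranging supply gives Qs = 2P - 30. Setting quantity demanded equal to quantity supplied, 30 - P = 2P - 30, gives P* = 20 and Q* = 10.
Since 17 < 20, the ceiling is binding.
At P = 17: Qd = 30 - 17 = 13 and Qs = 2·17 - 30 = 4.
Quantity traded falls to 4. At Q = 4 the demand price is 30 - 4 = 26 and the supply price is (30 + 4)/2 = 17.
Deadweight loss = ½ · (26 - 17) · (10 - 4) = ½ · 9 · 6 = 27.

27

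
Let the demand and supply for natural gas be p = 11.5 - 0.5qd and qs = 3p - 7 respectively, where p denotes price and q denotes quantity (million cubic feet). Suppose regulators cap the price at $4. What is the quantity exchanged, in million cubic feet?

Rearranging demand gives qd = 23 - 2p. Without the control the market clears where 23 - 2p = 3p - 7, i.e. p* = 6 and q* = 11.
Because the ceiling (4) lies below the market-clearing price, it is binding.
At p = 4: qd = 23 - 2·4 = 15 and qs = 3·4 - 7 = 5.
The quantity actually transacted is the short side, supply: 5.

5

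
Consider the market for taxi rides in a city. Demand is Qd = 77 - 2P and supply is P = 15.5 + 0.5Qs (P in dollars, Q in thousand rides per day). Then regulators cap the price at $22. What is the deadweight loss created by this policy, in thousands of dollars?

50

Rearranging supply gives Qs = 2P - 31. Without the control the market clears where 77 - 2P = 2P - 31, i.e. P* = 27 and Q* = 23.
Because the ceiling (22) lies below the market-clearing price, it is binding.
At P = 22: Qd = 77 - 2·22 = 33 and Qs = 2·22 - 31 = 13.
Quantity traded falls to 13. At Q = 13 the demand price is (77 - 13)/2 = 32 and the supply price is (31 + 13)/2 = 22.
Deadweight loss = ½ · (32 - 22) · (23 - 13) = ½ · 10 · 10 = 50.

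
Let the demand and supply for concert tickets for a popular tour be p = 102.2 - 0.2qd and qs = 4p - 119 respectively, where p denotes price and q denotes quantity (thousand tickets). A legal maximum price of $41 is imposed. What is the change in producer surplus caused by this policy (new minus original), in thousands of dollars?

Rearranging demand gives qd = 511 - 5p. Without the control the market clears where 511 - 5p = 4p - 119, i.e. p* = 70 and q* = 161.
Because the ceiling (41) lies below the market-clearing price, it is binding.
At p = 41: qd = 511 - 5·41 = 306 and qs = 4·41 - 119 = 45.
Producer surplus without the control is ½ · (70 - 29.75) · 161 = 3240.125.
With the ceiling, producers sell 45 units at 41, so PS = ½ · (41 - 29.75) · 45 = 253.125.
Change in producer surplus = 253.125 - 3240.125 = -2987.

-2987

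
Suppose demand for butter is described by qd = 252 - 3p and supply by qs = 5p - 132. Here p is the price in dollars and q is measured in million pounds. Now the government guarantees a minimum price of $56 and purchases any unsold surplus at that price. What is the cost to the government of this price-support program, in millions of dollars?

In a free market, 252 - 3p = 5p - 132 gives the equilibrium p* = 48, q* = 108.
Because the floor (56) lies above the market-clearing price, it is binding.
At p = 56: qd = 252 - 3·56 = 84 and qs = 5·56 - 132 = 148.
Surplus = qs - qd = 64.
Government expenditure = surplus × support price = 64 × 56 = 3584.

3584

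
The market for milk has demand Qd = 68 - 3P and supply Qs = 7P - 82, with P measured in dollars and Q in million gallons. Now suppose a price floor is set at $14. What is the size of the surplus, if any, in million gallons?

In a free market, 68 - 3P = 7P - 82 gives the equilibrium P* = 15, Q* = 23.
The floor of 14 is below the equilibrium price 15, so it is not binding; the market clears at P* = 15, Q* = 23.
Since the control does not bind, there is no surplus.

0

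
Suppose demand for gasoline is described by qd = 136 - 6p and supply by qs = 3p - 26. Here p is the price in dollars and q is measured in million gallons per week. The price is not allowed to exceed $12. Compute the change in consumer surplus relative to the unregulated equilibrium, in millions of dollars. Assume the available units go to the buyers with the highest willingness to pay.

Equilibrium: 136 - 6p = 3p - 26, so 162 = 9p and p* = 18, q* = 28.
Because the ceiling (12) lies below the market-clearing price, it is binding.
At p = 12: qd = 136 - 6·12 = 64 and qs = 3·12 - 26 = 10.
Consumer surplus without the control is ½ · (68/3 - 18) · 28 = 196/3.
With the ceiling, 10 units are sold at 12 (assume they go to the highest-value buyers). The demand price at q = 10 is 21, so CS = ½ · [(68/3 - 12) + (21 - 12)] · 10 = 295/3.
Change in consumer surplus = 295/3 - 196/3 = 33.

33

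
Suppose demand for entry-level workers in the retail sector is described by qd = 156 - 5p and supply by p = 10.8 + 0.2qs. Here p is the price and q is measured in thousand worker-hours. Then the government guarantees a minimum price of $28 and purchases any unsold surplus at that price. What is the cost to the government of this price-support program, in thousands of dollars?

1960

Rearranging supply gives qs = 5p - 54. Without the control the market clears where 156 - 5p = 5p - 54, i.e. p* = 21 and q* = 51.
The floor of 28 is above the equilibrium price 21, so it binds.
At p = 28: qd = 156 - 5·28 = 16 and qs = 5·28 - 54 = 86.
Surplus = qs - qd = 70.
Government expenditure = surplus × support price = 70 × 28 = 1960.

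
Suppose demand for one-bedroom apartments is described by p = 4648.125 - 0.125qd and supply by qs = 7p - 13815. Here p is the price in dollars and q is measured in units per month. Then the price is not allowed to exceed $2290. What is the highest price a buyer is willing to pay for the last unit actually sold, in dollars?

4371.25

Rearranging demand gives qd = 37185 - 8p. Setting quantity demanded equal to quantity supplied, 37185 - 8p = 7p - 13815, gives p* = 3400 and q* = 9985.
The ceiling of 2290 is below the equilibrium price 3400, so it binds.
At p = 2290: qd = 37185 - 8·2290 = 18865 and qs = 7·2290 - 13815 = 2215.
Only 2215 units reach the market. On the demand curve, the marginal buyer's willingness to pay at q = 2215 is (37185 - 2215)/8 = 4371.25.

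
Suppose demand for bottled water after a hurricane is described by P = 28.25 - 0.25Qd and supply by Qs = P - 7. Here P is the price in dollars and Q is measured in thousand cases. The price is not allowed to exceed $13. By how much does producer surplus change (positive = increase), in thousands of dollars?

Rearranging demand gives Qd = 113 - 4P. Equilibrium: 113 - 4P = P - 7, so 120 = 5P and P* = 24, Q* = 17.
Because the ceiling (13) lies below the market-clearing price, it is binding.
At P = 13: Qd = 113 - 4·13 = 61 and Qs = 13 - 7 = 6.
Producer surplus without the control is ½ · (24 - 7) · 17 = 144.5.
With the ceiling, producers sell 6 units at 13, so PS = ½ · (13 - 7) · 6 = 18.
Change in producer surplus = 18 - 144.5 = -126.5.

-126.5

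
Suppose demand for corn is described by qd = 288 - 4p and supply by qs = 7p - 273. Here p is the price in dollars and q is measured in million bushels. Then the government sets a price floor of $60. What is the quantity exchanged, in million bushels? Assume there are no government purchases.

48

Equilibrium: 288 - 4p = 7p - 273, so 561 = 11p and p* = 51, q* = 84.
The floor of 60 is above the equilibrium price 51, so it binds.
At p = 60: qd = 288 - 4·60 = 48 and qs = 7·60 - 273 = 147.
The quantity actually transacted is the short side, demand: 48.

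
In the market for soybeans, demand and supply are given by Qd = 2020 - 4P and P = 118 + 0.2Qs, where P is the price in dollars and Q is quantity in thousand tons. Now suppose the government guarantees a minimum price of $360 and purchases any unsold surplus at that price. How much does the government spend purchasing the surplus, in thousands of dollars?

226800

Rearranging supply gives Qs = 5P - 590. Setting quantity demanded equal to quantity supplied, 2020 - 4P = 5P - 590, gives P* = 290 and Q* = 860.
The floor of 360 is above the equilibrium price 290, so it binds.
At P = 360: Qd = 2020 - 4·360 = 580 and Qs = 5·360 - 590 = 1210.
Surplus = Qs - Qd = 630.
Government expenditure = surplus × support price = 630 × 360 = 226800.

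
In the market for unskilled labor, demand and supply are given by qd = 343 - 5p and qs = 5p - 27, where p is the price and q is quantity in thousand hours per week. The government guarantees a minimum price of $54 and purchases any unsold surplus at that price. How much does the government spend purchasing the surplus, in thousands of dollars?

Without the control the market clears where 343 - 5p = 5p - 27, i.e. p* = 37 and q* = 158.
Since 54 > 37, the floor is binding.
At p = 54: qd = 343 - 5·54 = 73 and qs = 5·54 - 27 = 243.
Surplus = qs - qd = 170.
Government expenditure = surplus × support price = 170 × 54 = 9180.

9180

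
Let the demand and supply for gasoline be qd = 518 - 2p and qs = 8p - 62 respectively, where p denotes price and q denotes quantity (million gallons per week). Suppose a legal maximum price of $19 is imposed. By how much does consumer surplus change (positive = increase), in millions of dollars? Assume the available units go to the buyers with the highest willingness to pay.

Without the control the market clears where 518 - 2p = 8p - 62, i.e. p* = 58 and q* = 402.
Since 19 < 58, the ceiling is binding.
At p = 19: qd = 518 - 2·19 = 480 and qs = 8·19 - 62 = 90.
Consumer surplus without the control is ½ · (259 - 58) · 402 = 40401.
With the ceiling, 90 units are sold at 19 (assume they go to the highest-value buyers). The demand price at q = 90 is 214, so CS = ½ · [(259 - 19) + (214 - 19)] · 90 = 19575.
Change in consumer surplus = 19575 - 40401 = -20826.

-20826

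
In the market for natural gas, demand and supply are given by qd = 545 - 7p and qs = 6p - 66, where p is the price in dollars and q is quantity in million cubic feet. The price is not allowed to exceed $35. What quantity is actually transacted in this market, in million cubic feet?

Setting quantity demanded equal to quantity supplied, 545 - 7p = 6p - 66, gives p* = 47 and q* = 216.
Because the ceiling (35) lies below the market-clearing price, it is binding.
At p = 35: qd = 545 - 7·35 = 300 and qs = 6·35 - 66 = 144.
The quantity actually transacted is the short side, supply: 144.

144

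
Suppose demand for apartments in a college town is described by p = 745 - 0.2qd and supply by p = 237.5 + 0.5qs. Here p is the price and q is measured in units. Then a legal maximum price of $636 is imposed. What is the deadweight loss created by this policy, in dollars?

Rearranging demand gives qd = 3725 - 5p; rearranging supply gives qs = 2p - 475. Without the control the market clears where 3725 - 5p = 2p - 475, i.e. p* = 600 and q* = 725.
The ceiling of 636 is above the equilibrium price 600, so it is not binding; the market clears at p* = 600, q* = 725.
Since the control does not bind, no trades are prevented and deadweight loss is zero.

0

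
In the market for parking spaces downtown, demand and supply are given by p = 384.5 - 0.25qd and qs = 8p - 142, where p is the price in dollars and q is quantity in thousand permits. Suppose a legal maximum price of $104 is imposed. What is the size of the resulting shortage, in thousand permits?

Rearranging demand gives qd = 1538 - 4p. Setting quantity demanded equal to quantity supplied, 1538 - 4p = 8p - 142, gives p* = 140 and q* = 978.
Because the ceiling (104) lies below the market-clearing price, it is binding.
At p = 104: qd = 1538 - 4·104 = 1122 and qs = 8·104 - 142 = 690.
Shortage = qd - qs = 1122 - 690 = 432.

432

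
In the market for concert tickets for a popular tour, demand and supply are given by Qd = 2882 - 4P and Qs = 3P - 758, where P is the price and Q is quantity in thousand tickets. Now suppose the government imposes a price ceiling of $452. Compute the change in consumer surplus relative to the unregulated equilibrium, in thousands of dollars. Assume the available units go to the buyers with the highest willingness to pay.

35462

In a free market, 2882 - 4P = 3P - 758 gives the equilibrium P* = 520, Q* = 802.
The ceiling of 452 is below the equilibrium price 520, so it binds.
At P = 452: Qd = 2882 - 4·452 = 1074 and Qs = 3·452 - 758 = 598.
Consumer surplus without the control is ½ · (720.5 - 520) · 802 = 80400.5.
With the ceiling, 598 units are sold at 452 (assume they go to the highest-value buyers). The demand price at Q = 598 is 571, so CS = ½ · [(720.5 - 452) + (571 - 452)] · 598 = 115862.5.
Change in consumer surplus = 115862.5 - 80400.5 = 35462.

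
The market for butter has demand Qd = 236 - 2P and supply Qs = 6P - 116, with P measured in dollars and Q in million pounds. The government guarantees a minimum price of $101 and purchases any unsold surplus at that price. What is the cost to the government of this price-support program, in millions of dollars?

Without the control the market clears where 236 - 2P = 6P - 116, i.e. P* = 44 and Q* = 148.
The floor of 101 is above the equilibrium price 44, so it binds.
At P = 101: Qd = 236 - 2·101 = 34 and Qs = 6·101 - 116 = 490.
Surplus = Qs - Qd = 456.
Government expenditure = surplus × support price = 456 × 101 = 46056.

46056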